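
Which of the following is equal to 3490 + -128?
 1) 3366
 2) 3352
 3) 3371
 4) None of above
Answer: 4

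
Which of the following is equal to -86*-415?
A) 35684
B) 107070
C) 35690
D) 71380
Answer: C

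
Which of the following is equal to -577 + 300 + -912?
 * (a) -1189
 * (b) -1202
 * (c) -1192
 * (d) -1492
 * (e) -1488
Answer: a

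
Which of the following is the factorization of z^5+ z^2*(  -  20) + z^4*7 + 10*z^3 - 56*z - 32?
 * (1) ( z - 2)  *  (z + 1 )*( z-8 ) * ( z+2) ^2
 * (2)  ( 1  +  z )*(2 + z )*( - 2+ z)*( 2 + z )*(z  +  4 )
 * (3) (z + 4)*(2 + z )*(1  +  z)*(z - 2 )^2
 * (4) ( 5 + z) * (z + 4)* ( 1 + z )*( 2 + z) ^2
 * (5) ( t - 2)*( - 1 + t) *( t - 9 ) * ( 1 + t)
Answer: 2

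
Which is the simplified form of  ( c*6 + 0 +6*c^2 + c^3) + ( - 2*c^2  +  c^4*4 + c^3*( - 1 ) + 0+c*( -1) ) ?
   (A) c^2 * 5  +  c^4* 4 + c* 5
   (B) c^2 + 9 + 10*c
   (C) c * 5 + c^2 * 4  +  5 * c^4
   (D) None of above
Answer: D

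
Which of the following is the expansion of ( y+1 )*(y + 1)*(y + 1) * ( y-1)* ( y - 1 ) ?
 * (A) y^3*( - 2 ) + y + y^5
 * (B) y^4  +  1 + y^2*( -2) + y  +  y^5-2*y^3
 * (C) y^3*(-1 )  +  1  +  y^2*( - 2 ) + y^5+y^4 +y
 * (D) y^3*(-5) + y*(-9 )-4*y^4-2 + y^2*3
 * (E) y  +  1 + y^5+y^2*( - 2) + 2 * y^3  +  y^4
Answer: B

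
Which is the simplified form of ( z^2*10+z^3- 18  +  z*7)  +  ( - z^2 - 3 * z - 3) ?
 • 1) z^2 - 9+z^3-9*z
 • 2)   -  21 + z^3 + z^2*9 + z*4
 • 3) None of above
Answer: 2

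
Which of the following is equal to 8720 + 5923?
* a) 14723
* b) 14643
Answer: b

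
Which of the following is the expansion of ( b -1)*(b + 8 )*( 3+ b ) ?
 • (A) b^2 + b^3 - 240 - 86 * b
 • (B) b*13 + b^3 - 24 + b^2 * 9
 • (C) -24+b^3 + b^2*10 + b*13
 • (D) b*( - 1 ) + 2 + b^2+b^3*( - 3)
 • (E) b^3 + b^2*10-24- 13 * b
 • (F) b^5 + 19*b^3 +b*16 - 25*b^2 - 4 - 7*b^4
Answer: C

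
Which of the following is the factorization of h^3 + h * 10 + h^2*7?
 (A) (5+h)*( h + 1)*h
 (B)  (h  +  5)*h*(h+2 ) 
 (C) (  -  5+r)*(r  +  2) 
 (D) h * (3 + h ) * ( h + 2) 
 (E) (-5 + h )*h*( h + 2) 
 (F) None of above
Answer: B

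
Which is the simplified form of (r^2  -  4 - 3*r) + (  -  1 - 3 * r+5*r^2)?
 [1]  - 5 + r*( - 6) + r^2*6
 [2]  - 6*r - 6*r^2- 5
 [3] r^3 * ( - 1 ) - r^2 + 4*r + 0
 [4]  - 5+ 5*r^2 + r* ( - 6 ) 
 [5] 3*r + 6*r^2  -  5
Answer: 1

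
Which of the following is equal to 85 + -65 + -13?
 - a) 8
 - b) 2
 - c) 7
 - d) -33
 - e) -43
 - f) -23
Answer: c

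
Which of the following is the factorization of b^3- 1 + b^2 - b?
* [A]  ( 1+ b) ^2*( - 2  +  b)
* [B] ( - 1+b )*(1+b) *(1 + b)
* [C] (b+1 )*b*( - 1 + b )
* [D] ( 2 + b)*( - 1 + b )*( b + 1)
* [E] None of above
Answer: B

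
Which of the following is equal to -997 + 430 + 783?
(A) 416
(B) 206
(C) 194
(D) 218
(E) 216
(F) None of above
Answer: E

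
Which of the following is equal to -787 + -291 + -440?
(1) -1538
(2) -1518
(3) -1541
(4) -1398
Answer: 2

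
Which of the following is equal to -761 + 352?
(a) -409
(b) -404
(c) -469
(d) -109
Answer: a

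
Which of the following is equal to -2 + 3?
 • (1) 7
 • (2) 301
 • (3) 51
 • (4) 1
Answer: 4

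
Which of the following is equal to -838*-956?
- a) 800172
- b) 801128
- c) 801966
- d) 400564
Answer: b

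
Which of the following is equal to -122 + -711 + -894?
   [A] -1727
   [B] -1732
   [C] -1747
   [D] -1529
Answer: A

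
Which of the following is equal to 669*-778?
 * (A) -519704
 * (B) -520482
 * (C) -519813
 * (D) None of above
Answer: B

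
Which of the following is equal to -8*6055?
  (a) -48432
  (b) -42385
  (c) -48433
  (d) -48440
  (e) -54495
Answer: d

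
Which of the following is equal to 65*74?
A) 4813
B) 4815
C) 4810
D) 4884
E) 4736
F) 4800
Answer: C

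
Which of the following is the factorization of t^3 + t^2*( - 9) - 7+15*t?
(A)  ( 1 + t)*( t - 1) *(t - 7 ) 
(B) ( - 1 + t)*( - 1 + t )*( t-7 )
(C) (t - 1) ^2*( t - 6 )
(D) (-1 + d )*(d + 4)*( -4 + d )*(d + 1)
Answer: B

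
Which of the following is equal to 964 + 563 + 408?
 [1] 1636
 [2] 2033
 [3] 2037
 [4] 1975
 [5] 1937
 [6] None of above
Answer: 6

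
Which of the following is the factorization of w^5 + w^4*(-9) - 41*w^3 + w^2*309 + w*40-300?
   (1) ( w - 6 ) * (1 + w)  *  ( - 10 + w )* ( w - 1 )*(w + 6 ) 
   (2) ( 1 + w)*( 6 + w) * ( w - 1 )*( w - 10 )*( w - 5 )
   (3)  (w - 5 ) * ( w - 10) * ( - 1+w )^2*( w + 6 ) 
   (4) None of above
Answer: 2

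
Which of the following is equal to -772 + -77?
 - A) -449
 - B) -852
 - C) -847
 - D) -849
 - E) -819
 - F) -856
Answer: D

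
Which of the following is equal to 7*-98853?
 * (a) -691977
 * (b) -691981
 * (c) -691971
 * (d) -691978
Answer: c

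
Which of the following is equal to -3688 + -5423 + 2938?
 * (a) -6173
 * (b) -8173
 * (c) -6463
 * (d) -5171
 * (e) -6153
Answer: a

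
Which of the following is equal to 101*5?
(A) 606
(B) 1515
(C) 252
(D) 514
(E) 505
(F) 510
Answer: E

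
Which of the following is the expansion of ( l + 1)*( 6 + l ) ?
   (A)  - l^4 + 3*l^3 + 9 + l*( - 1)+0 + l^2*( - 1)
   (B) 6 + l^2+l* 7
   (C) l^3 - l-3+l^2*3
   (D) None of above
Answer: B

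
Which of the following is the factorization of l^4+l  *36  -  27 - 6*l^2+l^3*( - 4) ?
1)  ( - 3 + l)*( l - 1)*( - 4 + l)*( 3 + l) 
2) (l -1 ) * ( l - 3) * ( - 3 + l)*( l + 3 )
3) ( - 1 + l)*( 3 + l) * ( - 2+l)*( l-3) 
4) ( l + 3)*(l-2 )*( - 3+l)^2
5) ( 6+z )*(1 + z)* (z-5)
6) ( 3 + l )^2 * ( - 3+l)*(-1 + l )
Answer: 2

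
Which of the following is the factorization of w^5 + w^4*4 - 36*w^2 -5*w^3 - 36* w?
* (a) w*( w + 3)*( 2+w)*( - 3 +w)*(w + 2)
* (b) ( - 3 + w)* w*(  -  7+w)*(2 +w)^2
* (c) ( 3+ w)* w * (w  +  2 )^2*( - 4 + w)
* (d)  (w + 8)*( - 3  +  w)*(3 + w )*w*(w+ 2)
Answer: a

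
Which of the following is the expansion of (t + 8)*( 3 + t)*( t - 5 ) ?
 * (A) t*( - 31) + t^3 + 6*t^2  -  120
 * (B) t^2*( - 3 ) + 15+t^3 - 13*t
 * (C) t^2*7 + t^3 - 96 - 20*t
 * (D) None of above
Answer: A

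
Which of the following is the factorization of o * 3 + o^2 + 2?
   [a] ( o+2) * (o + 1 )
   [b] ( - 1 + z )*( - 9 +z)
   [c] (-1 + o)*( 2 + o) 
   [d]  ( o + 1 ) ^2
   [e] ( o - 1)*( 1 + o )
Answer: a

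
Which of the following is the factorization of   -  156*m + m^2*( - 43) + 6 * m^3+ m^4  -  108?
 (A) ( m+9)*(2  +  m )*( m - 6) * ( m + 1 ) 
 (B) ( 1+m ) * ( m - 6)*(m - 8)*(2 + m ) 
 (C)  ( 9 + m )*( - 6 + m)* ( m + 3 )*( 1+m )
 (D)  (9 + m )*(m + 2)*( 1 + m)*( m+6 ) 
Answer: A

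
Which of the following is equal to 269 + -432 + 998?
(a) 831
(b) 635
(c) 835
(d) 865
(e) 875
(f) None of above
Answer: c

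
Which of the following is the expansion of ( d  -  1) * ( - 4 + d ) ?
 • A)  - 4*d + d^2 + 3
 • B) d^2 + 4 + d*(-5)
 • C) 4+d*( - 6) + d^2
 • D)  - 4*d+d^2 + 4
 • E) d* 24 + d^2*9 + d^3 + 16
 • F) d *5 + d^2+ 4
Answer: B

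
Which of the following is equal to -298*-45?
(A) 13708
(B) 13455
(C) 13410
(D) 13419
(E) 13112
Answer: C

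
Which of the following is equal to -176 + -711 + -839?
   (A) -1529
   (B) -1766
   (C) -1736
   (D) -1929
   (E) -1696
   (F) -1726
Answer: F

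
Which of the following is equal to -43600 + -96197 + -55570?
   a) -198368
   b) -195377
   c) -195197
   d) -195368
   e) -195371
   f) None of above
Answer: f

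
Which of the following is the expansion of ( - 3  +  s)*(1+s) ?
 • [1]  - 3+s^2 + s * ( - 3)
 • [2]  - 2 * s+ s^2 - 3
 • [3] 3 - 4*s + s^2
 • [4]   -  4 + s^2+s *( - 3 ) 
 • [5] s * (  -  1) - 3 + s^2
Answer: 2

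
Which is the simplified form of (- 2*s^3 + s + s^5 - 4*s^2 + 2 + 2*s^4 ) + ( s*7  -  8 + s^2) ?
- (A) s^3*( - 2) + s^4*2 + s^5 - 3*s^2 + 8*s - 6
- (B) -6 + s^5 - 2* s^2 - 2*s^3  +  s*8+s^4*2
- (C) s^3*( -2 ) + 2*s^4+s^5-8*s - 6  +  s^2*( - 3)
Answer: A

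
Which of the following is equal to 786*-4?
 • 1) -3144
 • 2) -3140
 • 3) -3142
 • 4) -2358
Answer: 1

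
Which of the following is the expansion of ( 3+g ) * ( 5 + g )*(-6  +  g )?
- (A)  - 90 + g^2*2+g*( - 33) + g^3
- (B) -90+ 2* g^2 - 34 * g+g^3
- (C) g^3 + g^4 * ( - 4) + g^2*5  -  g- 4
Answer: A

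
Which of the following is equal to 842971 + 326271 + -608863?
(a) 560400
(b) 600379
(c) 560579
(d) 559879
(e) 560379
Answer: e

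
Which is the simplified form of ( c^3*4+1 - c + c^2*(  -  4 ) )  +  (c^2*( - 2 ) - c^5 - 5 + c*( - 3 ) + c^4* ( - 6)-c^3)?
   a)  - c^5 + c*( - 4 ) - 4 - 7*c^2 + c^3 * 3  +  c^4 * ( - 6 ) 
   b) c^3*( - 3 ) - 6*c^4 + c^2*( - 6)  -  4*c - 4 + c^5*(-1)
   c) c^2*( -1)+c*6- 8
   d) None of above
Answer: d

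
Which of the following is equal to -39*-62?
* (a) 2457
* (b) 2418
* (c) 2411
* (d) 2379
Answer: b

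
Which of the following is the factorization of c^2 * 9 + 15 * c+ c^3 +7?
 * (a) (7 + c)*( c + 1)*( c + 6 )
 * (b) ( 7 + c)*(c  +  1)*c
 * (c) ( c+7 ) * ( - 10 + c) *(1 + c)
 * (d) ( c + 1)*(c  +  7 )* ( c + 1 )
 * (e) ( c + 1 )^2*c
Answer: d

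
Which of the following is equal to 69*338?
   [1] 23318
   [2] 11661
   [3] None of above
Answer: 3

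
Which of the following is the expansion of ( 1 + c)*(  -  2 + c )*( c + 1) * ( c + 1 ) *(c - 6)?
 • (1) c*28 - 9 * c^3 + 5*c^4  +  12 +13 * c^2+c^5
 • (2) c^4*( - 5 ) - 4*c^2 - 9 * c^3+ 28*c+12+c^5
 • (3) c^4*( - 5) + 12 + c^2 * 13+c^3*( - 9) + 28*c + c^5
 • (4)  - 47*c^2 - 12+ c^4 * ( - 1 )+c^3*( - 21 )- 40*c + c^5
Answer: 3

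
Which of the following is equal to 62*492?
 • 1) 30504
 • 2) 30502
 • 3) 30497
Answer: 1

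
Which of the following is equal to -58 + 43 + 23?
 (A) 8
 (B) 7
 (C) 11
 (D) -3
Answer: A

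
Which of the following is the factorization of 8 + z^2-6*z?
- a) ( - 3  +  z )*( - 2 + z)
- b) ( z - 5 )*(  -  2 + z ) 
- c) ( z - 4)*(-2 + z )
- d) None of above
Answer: c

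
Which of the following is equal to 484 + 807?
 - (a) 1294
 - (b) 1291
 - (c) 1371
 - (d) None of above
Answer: b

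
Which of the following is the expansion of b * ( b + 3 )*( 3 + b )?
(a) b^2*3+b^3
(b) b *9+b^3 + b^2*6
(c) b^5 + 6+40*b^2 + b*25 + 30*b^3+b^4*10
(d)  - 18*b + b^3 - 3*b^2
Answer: b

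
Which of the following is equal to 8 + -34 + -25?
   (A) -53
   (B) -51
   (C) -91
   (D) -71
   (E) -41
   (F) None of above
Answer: B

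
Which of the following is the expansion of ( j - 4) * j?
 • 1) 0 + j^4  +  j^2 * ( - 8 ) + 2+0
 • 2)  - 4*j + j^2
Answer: 2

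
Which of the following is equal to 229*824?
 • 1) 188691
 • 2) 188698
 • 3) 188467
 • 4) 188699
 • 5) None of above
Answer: 5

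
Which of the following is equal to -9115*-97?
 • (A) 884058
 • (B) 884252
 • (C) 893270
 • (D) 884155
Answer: D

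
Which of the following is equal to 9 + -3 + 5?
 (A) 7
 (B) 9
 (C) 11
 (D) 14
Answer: C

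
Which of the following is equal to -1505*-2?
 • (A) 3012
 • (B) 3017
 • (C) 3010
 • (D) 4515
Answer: C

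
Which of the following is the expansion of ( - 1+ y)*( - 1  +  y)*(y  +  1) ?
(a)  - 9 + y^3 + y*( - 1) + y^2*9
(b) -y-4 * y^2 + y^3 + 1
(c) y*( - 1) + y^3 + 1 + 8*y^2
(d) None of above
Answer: d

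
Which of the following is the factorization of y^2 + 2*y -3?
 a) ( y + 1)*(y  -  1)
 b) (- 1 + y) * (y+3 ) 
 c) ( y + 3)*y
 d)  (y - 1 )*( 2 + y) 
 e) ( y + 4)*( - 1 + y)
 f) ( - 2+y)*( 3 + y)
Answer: b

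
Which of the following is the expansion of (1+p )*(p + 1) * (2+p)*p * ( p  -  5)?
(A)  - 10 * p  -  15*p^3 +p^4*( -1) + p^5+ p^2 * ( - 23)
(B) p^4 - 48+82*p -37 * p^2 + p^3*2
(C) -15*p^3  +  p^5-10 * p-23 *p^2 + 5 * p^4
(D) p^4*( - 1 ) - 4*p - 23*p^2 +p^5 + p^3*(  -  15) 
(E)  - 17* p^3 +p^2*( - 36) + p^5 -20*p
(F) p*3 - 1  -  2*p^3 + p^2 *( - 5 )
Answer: A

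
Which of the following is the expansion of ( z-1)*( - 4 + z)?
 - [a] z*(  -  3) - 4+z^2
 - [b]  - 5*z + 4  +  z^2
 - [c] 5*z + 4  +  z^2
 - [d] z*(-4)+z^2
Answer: b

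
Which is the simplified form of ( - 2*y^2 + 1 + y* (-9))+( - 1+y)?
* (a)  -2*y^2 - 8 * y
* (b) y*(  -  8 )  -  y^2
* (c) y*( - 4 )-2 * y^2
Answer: a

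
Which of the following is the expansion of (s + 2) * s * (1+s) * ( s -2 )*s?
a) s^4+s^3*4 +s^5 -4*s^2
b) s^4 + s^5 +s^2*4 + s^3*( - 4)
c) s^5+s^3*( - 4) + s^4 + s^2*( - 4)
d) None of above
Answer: c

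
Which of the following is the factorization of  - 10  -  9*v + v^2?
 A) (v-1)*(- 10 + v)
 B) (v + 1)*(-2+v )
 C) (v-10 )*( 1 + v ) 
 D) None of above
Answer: C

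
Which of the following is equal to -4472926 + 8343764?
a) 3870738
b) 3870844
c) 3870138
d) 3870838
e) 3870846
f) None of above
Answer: d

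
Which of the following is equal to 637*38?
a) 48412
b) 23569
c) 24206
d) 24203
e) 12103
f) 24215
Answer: c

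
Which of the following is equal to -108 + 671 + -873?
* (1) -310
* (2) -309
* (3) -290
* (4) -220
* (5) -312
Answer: 1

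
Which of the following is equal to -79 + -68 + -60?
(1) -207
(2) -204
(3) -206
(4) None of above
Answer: 1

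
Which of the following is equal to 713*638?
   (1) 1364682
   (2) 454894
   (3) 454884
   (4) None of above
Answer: 2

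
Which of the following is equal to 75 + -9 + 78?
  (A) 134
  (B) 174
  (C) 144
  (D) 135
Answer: C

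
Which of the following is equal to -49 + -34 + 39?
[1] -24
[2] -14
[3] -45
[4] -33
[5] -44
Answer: 5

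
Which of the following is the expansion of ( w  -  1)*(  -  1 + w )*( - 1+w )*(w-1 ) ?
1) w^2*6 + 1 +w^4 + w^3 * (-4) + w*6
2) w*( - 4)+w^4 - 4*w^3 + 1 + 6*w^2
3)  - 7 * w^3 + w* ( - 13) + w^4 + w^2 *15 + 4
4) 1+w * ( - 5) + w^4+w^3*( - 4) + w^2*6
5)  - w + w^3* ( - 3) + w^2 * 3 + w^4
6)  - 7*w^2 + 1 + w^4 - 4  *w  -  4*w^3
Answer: 2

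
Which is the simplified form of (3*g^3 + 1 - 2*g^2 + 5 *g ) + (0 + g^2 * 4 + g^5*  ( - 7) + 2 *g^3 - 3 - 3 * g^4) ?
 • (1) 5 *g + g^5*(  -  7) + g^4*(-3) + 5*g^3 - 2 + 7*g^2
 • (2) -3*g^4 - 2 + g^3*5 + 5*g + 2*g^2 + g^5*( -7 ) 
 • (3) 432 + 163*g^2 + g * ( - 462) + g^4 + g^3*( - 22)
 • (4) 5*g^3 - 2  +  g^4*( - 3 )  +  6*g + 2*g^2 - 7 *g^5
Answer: 2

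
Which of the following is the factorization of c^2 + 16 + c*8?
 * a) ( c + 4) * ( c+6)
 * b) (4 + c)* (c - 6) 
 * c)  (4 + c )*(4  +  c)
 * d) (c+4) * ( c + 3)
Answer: c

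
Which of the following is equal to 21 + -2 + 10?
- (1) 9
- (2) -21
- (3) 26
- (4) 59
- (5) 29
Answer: 5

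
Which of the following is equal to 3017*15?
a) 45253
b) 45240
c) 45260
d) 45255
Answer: d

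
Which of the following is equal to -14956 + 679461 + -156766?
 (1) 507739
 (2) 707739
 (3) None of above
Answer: 1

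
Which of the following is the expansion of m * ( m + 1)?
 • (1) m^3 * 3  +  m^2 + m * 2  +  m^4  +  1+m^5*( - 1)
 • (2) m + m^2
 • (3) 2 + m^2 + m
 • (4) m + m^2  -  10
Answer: 2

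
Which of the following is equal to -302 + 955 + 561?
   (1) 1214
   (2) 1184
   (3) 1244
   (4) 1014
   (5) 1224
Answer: 1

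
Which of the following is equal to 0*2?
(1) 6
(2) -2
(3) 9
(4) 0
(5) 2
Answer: 4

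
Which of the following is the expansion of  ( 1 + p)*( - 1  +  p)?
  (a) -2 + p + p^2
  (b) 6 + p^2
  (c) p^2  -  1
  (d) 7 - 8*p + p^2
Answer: c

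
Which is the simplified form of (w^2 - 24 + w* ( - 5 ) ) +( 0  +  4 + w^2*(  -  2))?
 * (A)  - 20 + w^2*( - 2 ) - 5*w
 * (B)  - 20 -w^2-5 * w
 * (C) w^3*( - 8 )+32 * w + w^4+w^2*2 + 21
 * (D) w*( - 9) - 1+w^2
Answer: B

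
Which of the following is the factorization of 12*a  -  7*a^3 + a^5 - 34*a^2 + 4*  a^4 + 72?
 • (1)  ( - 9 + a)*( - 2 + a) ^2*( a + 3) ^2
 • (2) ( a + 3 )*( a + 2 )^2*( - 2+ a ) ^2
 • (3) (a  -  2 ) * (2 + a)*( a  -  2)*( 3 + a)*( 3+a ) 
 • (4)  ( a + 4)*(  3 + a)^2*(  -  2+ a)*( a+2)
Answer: 3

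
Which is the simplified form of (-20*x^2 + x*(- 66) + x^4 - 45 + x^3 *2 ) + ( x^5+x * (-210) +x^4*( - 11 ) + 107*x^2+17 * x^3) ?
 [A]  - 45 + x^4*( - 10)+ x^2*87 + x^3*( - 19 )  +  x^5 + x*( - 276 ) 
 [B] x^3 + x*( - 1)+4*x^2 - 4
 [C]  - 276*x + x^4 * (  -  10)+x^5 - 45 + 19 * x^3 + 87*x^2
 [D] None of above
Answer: C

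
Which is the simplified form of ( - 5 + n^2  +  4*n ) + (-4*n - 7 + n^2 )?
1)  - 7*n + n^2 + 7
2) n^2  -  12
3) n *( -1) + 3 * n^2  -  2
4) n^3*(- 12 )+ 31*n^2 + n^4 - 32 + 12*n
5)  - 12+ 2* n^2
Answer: 5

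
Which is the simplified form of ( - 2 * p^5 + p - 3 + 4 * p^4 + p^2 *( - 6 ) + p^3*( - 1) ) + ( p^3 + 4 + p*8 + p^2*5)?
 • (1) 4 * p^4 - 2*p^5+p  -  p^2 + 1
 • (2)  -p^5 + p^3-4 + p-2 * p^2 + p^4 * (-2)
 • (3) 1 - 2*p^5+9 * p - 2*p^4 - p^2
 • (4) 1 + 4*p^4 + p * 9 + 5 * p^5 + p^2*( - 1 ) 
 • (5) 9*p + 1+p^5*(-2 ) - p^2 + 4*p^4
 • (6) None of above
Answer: 5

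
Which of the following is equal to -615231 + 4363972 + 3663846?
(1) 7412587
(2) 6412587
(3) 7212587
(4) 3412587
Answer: 1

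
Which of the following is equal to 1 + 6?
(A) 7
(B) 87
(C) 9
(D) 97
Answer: A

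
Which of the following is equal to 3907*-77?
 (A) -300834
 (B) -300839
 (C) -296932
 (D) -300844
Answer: B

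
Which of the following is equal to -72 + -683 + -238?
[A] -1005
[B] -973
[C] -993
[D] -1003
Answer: C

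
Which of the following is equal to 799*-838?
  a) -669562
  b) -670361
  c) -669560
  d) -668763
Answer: a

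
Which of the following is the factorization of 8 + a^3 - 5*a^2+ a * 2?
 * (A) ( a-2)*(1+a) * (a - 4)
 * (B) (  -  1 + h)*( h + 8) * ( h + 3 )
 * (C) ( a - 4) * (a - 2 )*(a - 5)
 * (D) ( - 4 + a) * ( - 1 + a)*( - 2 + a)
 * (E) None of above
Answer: A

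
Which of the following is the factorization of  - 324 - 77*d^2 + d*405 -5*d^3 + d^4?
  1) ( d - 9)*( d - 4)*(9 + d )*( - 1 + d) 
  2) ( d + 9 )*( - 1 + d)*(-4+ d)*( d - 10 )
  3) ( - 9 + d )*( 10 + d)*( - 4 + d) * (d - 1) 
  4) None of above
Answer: 1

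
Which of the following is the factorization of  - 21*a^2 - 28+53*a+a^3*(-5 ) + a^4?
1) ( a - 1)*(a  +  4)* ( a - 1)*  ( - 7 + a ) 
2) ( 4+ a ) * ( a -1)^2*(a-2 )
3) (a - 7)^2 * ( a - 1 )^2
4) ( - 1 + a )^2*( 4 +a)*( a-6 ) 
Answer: 1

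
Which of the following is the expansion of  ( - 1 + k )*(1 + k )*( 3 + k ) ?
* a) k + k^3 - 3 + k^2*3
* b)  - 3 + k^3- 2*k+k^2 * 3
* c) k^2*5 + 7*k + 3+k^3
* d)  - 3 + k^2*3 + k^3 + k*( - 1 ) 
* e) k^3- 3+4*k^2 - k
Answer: d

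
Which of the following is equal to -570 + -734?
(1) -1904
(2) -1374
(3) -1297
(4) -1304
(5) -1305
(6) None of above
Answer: 4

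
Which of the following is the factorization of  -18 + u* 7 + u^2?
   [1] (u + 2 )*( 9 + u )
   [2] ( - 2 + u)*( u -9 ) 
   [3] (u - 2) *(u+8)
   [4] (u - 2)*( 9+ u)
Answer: 4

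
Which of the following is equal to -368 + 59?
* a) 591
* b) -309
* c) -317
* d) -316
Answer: b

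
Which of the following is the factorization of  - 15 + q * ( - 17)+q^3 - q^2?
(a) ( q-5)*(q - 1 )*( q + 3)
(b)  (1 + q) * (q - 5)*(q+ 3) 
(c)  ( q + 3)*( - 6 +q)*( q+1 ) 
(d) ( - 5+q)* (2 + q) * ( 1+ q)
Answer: b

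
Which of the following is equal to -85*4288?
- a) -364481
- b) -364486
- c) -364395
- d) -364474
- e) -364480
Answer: e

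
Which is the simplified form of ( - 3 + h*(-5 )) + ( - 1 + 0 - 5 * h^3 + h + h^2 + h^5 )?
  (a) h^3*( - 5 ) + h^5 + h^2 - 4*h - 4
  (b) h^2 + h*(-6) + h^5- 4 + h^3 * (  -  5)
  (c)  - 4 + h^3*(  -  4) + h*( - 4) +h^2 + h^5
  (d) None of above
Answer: a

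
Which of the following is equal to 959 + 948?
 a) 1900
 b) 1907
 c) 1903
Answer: b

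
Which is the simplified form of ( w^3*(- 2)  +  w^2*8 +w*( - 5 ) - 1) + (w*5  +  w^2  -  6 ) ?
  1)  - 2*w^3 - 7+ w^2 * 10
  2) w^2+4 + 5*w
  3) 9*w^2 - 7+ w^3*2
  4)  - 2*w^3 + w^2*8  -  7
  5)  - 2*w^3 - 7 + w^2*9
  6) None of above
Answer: 5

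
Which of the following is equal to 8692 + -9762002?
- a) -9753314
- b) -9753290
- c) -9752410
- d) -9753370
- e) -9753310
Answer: e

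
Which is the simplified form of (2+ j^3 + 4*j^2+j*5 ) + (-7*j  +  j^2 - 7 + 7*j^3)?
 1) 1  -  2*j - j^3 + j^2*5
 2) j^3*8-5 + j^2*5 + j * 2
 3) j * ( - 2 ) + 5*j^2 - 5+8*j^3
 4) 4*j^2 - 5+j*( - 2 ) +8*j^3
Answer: 3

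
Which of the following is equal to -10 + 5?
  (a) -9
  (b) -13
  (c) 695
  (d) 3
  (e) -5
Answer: e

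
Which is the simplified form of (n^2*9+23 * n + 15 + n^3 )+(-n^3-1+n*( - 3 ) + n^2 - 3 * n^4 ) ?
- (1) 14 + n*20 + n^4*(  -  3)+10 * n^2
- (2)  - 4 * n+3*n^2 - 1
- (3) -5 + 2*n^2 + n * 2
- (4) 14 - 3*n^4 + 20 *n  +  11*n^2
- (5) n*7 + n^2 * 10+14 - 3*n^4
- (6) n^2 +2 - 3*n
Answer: 1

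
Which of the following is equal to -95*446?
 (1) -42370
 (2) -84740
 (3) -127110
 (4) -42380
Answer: 1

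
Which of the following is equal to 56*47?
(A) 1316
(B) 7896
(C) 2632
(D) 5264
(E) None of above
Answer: C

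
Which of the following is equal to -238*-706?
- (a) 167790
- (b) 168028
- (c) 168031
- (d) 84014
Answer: b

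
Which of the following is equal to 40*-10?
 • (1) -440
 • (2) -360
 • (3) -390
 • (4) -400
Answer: 4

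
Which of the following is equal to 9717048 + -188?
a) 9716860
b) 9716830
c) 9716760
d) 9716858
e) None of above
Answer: a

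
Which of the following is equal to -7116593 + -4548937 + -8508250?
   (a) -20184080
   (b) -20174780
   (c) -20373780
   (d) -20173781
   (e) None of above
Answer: e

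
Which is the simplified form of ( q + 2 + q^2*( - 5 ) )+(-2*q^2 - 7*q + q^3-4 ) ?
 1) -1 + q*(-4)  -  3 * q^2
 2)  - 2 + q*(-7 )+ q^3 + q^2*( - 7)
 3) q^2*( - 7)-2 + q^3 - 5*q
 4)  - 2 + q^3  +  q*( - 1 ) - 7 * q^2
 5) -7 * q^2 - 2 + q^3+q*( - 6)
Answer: 5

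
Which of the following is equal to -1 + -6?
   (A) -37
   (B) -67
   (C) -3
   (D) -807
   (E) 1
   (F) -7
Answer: F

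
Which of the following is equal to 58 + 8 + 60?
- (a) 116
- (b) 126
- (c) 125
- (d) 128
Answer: b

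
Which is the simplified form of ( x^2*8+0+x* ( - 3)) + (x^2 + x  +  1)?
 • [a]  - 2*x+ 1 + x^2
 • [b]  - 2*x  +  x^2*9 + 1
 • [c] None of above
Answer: b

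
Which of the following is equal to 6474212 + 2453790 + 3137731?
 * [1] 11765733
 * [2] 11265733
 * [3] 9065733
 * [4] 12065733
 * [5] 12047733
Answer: 4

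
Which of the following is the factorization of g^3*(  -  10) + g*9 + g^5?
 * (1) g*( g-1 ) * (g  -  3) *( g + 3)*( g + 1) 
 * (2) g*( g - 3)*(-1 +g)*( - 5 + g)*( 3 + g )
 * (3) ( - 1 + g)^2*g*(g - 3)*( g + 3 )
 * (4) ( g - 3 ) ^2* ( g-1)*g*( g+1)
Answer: 1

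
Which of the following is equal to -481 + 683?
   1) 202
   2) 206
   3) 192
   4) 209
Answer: 1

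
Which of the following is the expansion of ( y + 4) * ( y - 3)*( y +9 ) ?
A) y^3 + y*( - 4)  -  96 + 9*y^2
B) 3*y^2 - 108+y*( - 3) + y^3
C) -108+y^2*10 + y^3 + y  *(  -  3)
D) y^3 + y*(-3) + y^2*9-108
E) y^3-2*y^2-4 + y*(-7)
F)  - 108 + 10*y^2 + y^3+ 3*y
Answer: C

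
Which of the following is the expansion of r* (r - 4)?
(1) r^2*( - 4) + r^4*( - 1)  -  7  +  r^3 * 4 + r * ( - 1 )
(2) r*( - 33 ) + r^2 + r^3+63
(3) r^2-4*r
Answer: 3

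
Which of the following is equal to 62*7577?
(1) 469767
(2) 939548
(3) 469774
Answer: 3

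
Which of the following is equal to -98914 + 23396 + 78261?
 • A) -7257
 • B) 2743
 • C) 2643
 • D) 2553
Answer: B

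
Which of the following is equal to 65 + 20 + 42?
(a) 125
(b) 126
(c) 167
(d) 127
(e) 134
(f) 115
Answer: d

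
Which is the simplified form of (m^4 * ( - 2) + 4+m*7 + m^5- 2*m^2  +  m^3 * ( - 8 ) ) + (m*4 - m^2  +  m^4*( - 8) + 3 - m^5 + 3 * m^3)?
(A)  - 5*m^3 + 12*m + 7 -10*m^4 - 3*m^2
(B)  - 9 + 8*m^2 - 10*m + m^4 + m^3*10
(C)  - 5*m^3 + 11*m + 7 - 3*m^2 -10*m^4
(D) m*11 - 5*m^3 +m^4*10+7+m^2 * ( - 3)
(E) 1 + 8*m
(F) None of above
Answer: C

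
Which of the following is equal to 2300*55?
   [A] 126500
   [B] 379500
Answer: A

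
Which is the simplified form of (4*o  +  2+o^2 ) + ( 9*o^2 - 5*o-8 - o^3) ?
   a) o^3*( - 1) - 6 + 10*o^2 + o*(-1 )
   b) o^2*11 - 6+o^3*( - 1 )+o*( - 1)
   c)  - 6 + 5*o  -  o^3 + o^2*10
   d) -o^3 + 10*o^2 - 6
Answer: a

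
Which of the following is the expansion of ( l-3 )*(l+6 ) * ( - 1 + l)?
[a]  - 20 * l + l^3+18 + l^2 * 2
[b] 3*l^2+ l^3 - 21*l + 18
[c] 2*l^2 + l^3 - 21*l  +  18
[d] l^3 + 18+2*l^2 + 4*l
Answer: c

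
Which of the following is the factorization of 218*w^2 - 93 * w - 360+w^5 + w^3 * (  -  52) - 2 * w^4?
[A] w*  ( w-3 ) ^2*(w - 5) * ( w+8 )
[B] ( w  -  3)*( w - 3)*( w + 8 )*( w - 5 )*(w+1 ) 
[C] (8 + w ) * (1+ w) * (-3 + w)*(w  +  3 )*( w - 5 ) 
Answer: B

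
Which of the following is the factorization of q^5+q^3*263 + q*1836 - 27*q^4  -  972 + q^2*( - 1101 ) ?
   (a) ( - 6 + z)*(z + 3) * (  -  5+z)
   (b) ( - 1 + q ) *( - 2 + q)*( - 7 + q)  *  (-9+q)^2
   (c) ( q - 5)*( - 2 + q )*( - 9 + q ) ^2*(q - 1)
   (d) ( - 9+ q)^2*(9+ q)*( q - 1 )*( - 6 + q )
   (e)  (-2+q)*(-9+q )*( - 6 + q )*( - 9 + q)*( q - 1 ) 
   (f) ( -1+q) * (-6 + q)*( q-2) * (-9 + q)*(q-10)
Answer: e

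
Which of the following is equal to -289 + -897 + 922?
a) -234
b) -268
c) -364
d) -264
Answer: d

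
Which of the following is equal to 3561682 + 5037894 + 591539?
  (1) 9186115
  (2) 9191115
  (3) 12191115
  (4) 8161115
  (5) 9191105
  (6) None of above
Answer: 2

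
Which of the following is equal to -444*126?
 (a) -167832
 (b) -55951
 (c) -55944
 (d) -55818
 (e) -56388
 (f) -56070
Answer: c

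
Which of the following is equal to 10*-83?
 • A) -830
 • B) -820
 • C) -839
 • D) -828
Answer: A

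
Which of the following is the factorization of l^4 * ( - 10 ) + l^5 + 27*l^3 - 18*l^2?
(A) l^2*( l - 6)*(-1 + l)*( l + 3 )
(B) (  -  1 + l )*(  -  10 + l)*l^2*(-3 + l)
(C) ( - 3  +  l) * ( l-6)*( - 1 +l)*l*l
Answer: C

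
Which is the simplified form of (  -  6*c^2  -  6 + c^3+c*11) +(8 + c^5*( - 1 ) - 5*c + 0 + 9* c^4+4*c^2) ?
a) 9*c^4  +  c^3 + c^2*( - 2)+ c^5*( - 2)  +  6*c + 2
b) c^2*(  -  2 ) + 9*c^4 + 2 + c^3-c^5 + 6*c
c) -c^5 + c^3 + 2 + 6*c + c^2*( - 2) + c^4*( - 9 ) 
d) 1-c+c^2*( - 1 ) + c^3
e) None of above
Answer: b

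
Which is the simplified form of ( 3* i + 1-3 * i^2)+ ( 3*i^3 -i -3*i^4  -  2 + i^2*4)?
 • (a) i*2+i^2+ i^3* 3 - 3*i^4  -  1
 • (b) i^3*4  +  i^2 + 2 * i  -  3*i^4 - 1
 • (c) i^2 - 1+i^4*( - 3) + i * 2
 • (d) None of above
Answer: a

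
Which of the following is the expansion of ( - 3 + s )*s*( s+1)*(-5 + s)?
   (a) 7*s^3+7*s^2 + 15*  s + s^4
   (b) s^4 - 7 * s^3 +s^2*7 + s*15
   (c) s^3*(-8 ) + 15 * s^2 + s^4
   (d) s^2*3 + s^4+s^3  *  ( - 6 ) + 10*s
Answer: b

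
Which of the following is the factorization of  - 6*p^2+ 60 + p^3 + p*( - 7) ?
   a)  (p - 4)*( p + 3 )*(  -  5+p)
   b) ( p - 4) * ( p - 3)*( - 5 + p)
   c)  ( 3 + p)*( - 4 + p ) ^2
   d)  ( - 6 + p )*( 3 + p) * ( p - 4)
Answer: a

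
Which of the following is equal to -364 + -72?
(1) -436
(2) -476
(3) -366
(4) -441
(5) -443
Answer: 1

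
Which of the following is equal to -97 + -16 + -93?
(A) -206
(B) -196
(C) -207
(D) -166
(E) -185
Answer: A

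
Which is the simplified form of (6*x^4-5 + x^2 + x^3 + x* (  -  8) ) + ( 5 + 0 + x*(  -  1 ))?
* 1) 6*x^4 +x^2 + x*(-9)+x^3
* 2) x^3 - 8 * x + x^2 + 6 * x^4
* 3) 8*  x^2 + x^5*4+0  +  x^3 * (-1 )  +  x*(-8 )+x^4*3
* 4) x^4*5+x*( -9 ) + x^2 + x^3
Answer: 1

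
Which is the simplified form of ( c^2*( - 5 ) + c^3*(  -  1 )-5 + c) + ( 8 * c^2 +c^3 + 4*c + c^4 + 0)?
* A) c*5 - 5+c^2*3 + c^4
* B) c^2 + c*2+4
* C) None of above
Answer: A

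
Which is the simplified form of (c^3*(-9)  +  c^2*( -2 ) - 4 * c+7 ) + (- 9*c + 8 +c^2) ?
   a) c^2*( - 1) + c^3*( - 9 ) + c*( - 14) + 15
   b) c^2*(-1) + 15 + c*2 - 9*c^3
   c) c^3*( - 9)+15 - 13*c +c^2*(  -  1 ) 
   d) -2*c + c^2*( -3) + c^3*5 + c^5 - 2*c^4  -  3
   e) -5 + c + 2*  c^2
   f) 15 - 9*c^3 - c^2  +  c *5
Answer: c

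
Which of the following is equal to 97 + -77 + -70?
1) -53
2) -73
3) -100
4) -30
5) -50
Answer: 5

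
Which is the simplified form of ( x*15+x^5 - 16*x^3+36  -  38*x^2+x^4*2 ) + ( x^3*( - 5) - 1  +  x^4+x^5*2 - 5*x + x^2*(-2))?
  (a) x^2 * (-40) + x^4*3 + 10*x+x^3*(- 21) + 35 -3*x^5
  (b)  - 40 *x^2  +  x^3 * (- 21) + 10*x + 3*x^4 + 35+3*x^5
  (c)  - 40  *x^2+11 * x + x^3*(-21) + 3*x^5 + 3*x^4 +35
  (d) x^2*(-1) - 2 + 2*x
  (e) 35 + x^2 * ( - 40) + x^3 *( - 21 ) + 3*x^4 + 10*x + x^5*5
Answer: b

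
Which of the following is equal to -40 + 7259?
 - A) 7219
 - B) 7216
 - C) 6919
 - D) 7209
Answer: A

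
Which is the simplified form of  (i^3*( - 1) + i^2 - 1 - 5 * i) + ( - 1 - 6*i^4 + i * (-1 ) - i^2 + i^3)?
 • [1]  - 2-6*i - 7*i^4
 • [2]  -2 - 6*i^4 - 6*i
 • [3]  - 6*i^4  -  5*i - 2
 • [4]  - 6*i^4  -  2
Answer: 2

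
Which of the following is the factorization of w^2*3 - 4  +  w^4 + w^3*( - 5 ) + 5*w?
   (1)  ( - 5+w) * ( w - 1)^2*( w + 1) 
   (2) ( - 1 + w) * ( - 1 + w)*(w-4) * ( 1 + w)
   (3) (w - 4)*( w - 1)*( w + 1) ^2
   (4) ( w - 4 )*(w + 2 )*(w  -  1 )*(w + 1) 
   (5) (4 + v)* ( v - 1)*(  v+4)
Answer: 2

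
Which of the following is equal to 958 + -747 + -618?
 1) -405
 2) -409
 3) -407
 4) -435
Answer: 3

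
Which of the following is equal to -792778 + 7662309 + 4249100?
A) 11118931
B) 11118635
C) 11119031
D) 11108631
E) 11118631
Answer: E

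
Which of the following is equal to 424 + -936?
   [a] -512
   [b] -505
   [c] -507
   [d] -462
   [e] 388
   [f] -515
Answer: a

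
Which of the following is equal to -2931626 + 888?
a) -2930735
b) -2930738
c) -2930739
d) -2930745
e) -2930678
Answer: b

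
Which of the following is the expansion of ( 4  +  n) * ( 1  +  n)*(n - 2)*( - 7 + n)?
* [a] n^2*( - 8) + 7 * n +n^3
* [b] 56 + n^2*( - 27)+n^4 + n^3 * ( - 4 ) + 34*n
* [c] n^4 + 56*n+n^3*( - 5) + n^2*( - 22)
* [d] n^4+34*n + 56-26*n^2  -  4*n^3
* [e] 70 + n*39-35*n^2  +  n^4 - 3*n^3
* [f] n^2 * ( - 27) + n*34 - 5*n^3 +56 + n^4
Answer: b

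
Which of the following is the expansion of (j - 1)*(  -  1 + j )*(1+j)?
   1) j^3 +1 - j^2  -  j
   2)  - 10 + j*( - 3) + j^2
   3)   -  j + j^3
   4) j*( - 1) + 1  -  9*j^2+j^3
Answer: 1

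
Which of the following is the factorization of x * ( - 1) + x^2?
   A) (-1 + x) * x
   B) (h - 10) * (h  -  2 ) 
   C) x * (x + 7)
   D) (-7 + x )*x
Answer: A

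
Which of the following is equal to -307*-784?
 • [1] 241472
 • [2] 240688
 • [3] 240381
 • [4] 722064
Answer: 2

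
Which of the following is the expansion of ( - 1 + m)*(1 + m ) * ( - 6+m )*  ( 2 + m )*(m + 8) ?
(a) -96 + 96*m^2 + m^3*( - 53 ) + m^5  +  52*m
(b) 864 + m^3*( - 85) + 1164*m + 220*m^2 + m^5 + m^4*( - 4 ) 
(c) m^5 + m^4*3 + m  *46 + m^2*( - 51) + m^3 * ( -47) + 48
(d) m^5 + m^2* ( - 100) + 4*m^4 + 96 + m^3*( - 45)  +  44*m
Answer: d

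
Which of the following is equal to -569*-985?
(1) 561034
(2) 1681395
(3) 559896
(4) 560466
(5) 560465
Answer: 5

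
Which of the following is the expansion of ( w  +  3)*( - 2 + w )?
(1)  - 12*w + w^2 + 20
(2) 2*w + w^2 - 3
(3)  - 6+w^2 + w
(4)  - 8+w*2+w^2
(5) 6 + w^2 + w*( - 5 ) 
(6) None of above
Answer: 3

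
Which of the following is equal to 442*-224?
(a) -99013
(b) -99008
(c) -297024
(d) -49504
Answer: b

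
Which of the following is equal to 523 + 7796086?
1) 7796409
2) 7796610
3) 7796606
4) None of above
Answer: 4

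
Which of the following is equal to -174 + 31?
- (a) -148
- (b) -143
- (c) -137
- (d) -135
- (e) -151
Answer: b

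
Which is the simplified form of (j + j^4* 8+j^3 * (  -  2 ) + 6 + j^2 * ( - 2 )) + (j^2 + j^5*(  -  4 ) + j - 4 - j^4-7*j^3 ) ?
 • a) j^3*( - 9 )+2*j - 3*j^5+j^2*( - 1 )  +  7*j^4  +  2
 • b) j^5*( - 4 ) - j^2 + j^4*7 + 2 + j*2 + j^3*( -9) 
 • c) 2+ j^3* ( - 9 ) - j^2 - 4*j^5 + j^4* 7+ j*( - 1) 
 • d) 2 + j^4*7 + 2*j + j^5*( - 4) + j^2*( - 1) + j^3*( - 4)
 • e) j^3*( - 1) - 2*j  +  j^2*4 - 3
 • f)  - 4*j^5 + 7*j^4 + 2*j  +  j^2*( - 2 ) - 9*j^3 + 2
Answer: b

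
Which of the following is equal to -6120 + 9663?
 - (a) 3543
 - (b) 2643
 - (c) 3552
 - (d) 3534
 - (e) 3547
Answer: a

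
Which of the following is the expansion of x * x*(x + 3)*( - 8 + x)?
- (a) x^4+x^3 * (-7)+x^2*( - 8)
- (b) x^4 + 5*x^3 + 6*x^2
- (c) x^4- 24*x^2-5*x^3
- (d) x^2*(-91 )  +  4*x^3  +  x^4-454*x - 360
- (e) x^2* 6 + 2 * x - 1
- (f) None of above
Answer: c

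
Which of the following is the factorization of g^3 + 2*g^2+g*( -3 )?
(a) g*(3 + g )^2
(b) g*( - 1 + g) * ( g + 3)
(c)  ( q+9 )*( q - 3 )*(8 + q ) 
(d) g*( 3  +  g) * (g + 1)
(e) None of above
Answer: b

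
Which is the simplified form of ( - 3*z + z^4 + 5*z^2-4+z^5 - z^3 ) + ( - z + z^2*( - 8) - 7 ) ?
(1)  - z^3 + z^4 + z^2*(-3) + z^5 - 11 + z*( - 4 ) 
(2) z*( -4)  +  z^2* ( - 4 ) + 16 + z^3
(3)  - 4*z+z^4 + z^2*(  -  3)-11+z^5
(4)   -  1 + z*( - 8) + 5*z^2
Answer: 1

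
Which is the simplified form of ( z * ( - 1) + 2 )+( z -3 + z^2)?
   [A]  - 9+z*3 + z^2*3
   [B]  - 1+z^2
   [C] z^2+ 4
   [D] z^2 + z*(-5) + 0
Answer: B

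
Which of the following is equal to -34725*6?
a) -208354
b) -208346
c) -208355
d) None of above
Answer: d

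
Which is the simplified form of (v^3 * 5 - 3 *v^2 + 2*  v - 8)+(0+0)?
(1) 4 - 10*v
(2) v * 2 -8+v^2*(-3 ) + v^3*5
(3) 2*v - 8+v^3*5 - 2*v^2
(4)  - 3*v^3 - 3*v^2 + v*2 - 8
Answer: 2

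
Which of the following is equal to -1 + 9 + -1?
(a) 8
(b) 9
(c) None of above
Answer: c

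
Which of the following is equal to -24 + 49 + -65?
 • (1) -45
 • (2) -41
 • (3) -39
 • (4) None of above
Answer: 4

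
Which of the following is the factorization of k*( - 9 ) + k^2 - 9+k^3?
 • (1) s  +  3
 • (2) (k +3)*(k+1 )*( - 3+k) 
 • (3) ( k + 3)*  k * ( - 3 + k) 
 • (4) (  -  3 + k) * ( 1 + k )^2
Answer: 2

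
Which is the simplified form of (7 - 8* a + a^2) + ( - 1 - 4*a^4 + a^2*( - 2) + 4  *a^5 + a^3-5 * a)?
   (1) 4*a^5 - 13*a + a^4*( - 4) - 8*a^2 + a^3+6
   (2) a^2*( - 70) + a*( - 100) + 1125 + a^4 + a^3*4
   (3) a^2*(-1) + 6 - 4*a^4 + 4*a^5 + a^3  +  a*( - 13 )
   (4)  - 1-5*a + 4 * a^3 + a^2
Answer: 3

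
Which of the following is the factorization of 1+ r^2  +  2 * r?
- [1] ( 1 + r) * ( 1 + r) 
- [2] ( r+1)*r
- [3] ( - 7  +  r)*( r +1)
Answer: 1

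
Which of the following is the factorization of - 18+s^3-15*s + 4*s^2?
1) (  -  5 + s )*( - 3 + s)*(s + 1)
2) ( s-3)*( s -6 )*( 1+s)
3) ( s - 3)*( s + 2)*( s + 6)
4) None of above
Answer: 4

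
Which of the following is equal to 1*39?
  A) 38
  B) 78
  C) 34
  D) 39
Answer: D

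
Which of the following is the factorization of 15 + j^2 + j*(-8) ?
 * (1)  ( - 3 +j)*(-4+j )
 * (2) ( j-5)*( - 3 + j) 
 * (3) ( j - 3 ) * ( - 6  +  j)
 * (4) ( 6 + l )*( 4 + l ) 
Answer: 2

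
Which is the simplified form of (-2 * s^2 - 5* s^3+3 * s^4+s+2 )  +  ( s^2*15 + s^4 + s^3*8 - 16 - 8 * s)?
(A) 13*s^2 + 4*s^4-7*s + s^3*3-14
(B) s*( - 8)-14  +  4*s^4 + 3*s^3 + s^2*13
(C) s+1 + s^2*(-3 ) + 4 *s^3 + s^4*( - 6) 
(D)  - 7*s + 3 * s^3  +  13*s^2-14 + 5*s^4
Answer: A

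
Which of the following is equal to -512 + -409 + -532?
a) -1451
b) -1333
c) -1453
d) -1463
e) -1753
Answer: c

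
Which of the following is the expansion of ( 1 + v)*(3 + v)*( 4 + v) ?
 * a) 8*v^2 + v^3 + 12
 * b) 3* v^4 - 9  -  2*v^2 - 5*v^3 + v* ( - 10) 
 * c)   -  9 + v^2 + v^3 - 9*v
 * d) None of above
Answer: d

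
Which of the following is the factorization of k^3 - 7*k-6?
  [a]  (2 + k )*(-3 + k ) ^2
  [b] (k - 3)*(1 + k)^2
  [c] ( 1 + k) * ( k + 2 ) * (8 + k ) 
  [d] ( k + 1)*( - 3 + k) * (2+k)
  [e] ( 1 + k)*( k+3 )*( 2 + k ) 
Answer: d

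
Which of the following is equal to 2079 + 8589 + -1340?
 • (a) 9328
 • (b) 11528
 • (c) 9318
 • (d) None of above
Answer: a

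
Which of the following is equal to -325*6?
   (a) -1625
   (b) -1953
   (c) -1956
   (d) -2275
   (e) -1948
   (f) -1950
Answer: f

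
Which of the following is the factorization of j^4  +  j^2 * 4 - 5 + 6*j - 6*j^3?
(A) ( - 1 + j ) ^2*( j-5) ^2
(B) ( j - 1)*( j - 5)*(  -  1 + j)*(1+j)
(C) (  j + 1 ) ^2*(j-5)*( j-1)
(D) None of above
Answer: B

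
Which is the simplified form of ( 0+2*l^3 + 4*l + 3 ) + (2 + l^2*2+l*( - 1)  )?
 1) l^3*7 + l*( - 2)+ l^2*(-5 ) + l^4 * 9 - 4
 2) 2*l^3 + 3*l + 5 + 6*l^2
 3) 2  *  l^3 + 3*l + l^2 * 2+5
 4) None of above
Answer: 3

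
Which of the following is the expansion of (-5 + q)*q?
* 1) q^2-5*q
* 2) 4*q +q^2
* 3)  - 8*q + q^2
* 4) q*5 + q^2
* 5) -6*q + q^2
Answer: 1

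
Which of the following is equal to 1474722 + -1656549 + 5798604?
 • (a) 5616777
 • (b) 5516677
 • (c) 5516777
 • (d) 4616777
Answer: a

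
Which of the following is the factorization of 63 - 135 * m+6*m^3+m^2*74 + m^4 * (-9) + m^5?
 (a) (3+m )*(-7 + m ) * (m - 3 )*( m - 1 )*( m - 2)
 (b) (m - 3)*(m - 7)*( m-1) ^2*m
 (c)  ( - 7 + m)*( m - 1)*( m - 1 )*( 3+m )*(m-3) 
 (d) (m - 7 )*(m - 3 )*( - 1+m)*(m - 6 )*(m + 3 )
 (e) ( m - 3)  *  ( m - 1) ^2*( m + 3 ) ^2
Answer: c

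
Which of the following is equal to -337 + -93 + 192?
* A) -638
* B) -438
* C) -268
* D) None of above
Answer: D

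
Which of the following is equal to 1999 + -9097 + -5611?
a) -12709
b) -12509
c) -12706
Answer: a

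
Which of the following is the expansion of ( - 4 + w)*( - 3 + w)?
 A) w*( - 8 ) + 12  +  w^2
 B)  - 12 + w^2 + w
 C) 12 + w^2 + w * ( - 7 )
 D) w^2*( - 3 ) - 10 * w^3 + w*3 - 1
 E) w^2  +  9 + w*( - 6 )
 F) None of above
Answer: C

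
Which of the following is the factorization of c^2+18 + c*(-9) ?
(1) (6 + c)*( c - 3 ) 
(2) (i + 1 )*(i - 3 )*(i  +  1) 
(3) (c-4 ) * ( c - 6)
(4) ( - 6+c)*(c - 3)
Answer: 4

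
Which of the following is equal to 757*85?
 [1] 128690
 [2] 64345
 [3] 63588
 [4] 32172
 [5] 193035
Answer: 2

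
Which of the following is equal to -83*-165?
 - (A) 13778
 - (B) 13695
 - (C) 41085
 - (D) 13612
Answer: B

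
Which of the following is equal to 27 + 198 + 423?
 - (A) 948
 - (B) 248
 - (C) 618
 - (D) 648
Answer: D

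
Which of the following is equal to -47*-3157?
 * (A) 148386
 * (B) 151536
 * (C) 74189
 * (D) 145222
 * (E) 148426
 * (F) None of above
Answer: F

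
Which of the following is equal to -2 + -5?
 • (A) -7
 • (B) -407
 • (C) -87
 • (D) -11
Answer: A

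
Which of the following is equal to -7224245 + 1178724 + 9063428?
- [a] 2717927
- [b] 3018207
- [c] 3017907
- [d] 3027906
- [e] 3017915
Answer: c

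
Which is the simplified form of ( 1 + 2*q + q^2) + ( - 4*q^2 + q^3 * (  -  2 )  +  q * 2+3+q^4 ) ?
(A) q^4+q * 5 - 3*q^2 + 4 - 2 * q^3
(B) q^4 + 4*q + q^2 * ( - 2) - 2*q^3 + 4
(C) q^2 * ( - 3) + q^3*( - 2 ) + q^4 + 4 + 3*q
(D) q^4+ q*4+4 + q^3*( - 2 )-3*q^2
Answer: D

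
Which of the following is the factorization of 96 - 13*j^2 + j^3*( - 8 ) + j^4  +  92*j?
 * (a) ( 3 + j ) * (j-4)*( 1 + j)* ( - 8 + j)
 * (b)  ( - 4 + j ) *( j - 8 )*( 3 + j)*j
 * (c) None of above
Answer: a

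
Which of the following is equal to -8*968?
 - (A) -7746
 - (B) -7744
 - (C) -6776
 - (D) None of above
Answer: B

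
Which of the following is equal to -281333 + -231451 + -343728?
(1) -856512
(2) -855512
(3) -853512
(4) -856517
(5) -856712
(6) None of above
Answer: 1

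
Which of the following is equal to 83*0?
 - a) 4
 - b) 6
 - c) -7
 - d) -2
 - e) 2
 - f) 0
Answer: f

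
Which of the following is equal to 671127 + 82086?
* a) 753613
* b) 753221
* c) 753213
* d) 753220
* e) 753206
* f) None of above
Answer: c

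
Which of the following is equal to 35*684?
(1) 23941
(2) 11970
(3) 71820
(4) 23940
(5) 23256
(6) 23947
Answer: 4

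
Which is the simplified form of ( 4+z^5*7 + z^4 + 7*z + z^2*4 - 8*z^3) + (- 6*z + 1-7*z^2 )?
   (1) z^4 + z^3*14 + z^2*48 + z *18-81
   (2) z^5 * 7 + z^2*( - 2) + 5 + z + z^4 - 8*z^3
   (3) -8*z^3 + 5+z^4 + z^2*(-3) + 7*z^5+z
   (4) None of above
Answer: 3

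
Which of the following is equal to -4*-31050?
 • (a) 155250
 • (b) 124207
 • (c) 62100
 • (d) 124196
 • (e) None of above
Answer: e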